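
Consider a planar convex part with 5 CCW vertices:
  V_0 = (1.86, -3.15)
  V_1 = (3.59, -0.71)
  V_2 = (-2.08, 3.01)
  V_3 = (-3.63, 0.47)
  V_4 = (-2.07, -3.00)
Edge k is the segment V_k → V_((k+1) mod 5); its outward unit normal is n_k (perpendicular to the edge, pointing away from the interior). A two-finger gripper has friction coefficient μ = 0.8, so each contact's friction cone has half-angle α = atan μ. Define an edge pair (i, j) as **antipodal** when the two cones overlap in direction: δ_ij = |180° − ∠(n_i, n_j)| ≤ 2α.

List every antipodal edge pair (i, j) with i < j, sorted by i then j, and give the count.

count = 5; pairs: (0,2), (0,3), (1,3), (1,4), (2,4)

α = atan 0.8 = 38.66°;  2α = 77.32°
n_0 = (+0.8158, -0.5784)
n_1 = (+0.5486, +0.8361)
n_2 = (-0.8536, +0.5209)
n_3 = (-0.9121, -0.4100)
n_4 = (-0.0381, -0.9993)
  (0,1): δ = 87.93°  ·
  (0,2): δ = 3.94°  ✓
  (0,3): δ = 59.54°  ✓
  (0,4): δ = 123.15°  ·
  (1,2): δ = 88.12°  ·
  (1,3): δ = 32.52°  ✓
  (1,4): δ = 31.08°  ✓
  (2,3): δ = 124.40°  ·
  (2,4): δ = 60.79°  ✓
  (3,4): δ = 116.39°  ·
antipodal pairs: 5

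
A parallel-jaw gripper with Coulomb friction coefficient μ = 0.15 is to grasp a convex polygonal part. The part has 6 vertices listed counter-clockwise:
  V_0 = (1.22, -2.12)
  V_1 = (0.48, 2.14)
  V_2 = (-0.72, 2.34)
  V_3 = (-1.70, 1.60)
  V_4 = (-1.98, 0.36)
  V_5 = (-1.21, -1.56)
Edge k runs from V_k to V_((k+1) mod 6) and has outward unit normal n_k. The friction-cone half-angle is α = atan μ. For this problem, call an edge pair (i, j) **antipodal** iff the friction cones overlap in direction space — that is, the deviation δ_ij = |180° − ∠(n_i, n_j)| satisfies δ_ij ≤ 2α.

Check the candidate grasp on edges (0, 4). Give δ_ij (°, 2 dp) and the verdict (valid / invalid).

δ = 12.00°, valid

α = atan 0.15 = 8.53°;  2α = 17.06°
edge 0: e_0 = (-0.74, +4.26);  n_0 = (+0.9852, +0.1711)
edge 4: e_4 = (+0.77, -1.92);  n_4 = (-0.9281, -0.3722)
∠(n_0, n_4) = 168.00°
δ = |180° − 168.00°| = 12.00°
12.00° ≤ 2α = 17.06°  →  valid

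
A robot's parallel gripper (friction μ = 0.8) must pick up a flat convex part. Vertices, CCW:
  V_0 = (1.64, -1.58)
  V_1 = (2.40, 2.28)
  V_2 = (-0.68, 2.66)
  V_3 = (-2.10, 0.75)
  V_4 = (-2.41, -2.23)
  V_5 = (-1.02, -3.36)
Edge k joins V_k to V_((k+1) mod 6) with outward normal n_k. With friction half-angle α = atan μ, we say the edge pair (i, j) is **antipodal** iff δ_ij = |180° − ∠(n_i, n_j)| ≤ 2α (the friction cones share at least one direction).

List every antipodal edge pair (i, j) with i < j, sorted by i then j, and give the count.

α = atan 0.8 = 38.66°;  2α = 77.32°
n_0 = (+0.9812, -0.1932)
n_1 = (+0.1224, +0.9925)
n_2 = (-0.8025, +0.5966)
n_3 = (-0.9946, +0.1035)
n_4 = (-0.6308, -0.7759)
n_5 = (+0.5561, -0.8311)
  (0,1): δ = 85.89°  ·
  (0,2): δ = 25.49°  ✓
  (0,3): δ = 5.20°  ✓
  (0,4): δ = 62.03°  ✓
  (0,5): δ = 134.93°  ·
  (1,2): δ = 119.60°  ·
  (1,3): δ = 88.91°  ·
  (1,4): δ = 32.08°  ✓
  (1,5): δ = 40.82°  ✓
  (2,3): δ = 149.31°  ·
  (2,4): δ = 92.48°  ·
  (2,5): δ = 19.58°  ✓
  (3,4): δ = 123.17°  ·
  (3,5): δ = 50.27°  ✓
  (4,5): δ = 107.10°  ·
antipodal pairs: 7

count = 7; pairs: (0,2), (0,3), (0,4), (1,4), (1,5), (2,5), (3,5)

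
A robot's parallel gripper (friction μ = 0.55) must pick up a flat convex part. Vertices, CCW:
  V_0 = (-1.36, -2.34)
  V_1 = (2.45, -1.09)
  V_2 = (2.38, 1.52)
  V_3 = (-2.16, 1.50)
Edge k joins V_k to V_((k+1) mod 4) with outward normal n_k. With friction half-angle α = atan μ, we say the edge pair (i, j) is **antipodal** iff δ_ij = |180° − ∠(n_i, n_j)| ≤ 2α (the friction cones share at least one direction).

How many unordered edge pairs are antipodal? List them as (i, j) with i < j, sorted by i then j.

count = 2; pairs: (0,2), (1,3)

α = atan 0.55 = 28.81°;  2α = 57.62°
n_0 = (+0.3117, -0.9502)
n_1 = (+0.9996, +0.0268)
n_2 = (-0.0044, +1.0000)
n_3 = (-0.9790, -0.2040)
  (0,1): δ = 106.63°  ·
  (0,2): δ = 17.91°  ✓
  (0,3): δ = 83.60°  ·
  (1,2): δ = 91.28°  ·
  (1,3): δ = 10.23°  ✓
  (2,3): δ = 78.48°  ·
antipodal pairs: 2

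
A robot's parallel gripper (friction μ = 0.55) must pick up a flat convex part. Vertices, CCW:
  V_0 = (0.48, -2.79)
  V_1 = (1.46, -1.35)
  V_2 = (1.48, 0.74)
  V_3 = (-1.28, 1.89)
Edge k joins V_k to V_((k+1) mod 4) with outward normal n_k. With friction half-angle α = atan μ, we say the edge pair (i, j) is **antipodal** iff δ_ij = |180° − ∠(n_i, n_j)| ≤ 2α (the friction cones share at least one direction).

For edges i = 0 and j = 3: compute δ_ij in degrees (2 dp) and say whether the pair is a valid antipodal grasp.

α = atan 0.55 = 28.81°;  2α = 57.62°
edge 0: e_0 = (+0.98, +1.44);  n_0 = (+0.8267, -0.5626)
edge 3: e_3 = (+1.76, -4.68);  n_3 = (-0.9360, -0.3520)
∠(n_0, n_3) = 125.15°
δ = |180° − 125.15°| = 54.85°
54.85° ≤ 2α = 57.62°  →  valid

δ = 54.85°, valid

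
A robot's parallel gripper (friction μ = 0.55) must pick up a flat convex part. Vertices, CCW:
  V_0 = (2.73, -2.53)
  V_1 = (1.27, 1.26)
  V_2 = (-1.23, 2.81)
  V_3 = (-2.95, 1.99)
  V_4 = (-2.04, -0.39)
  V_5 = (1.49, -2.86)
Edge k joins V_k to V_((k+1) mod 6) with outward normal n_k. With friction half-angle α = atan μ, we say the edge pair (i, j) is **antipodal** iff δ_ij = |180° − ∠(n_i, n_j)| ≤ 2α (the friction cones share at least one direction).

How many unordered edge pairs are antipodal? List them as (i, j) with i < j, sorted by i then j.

α = atan 0.55 = 28.81°;  2α = 57.62°
n_0 = (+0.9332, +0.3595)
n_1 = (+0.5269, +0.8499)
n_2 = (-0.4303, +0.9027)
n_3 = (-0.9341, -0.3571)
n_4 = (-0.5733, -0.8193)
n_5 = (+0.2572, -0.9664)
  (0,1): δ = 142.87°  ·
  (0,2): δ = 85.58°  ·
  (0,3): δ = 0.14°  ✓
  (0,4): δ = 33.95°  ✓
  (0,5): δ = 83.83°  ·
  (1,2): δ = 122.71°  ·
  (1,3): δ = 37.28°  ✓
  (1,4): δ = 3.18°  ✓
  (1,5): δ = 46.70°  ✓
  (2,3): δ = 94.56°  ·
  (2,4): δ = 60.47°  ·
  (2,5): δ = 10.59°  ✓
  (3,4): δ = 145.91°  ·
  (3,5): δ = 96.02°  ·
  (4,5): δ = 130.12°  ·
antipodal pairs: 6

count = 6; pairs: (0,3), (0,4), (1,3), (1,4), (1,5), (2,5)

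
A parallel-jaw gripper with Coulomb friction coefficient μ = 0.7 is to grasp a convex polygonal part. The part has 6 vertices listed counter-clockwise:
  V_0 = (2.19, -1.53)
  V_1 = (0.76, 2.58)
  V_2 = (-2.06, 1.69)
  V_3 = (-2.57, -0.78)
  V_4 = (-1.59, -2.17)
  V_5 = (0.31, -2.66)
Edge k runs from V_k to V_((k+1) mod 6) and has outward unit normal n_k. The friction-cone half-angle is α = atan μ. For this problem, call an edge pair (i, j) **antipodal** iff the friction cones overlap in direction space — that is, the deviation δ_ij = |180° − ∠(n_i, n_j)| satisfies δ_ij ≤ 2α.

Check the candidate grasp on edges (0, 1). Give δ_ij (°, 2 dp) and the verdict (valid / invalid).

α = atan 0.7 = 34.99°;  2α = 69.98°
edge 0: e_0 = (-1.43, +4.11);  n_0 = (+0.9445, +0.3286)
edge 1: e_1 = (-2.82, -0.89);  n_1 = (-0.3010, +0.9536)
∠(n_0, n_1) = 88.33°
δ = |180° − 88.33°| = 91.67°
91.67° > 2α = 69.98°  →  invalid

δ = 91.67°, invalid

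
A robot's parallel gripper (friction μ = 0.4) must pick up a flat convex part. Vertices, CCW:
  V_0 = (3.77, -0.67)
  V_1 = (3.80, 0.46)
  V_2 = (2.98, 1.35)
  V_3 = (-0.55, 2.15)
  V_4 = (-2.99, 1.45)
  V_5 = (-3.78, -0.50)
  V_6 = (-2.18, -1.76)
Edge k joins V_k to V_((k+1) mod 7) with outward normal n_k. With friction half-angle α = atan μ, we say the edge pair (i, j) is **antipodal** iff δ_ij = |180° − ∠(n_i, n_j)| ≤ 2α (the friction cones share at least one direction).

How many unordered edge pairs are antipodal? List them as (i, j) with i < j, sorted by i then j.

count = 5; pairs: (0,4), (1,5), (2,5), (2,6), (3,6)

α = atan 0.4 = 21.80°;  2α = 43.60°
n_0 = (+0.9996, -0.0265)
n_1 = (+0.7354, +0.6776)
n_2 = (+0.2210, +0.9753)
n_3 = (-0.2758, +0.9612)
n_4 = (-0.9268, +0.3755)
n_5 = (-0.6187, -0.7856)
n_6 = (+0.1802, -0.9836)
  (0,1): δ = 135.82°  ·
  (0,2): δ = 101.25°  ·
  (0,3): δ = 72.47°  ·
  (0,4): δ = 20.53°  ✓
  (0,5): δ = 53.30°  ·
  (0,6): δ = 101.90°  ·
  (1,2): δ = 145.43°  ·
  (1,3): δ = 116.65°  ·
  (1,4): δ = 64.71°  ·
  (1,5): δ = 9.12°  ✓
  (1,6): δ = 57.73°  ·
  (2,3): δ = 151.22°  ·
  (2,4): δ = 99.29°  ·
  (2,5): δ = 25.45°  ✓
  (2,6): δ = 23.15°  ✓
  (3,4): δ = 128.06°  ·
  (3,5): δ = 54.23°  ·
  (3,6): δ = 5.63°  ✓
  (4,5): δ = 106.17°  ·
  (4,6): δ = 57.56°  ·
  (5,6): δ = 131.40°  ·
antipodal pairs: 5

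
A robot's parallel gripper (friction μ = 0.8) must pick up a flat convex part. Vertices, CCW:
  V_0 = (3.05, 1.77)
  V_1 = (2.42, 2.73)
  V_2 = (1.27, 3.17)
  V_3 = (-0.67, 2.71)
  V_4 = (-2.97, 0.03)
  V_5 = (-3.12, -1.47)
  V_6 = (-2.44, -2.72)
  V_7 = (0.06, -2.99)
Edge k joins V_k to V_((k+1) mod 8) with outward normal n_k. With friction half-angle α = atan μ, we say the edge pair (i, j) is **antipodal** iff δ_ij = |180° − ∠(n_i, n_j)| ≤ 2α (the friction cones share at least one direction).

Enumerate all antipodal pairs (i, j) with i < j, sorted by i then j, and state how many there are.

α = atan 0.8 = 38.66°;  2α = 77.32°
n_0 = (+0.8360, +0.5487)
n_1 = (+0.3573, +0.9340)
n_2 = (-0.2307, +0.9730)
n_3 = (-0.7589, +0.6513)
n_4 = (-0.9950, +0.0995)
n_5 = (-0.8784, -0.4779)
n_6 = (-0.1074, -0.9942)
n_7 = (+0.8468, -0.5319)
  (0,1): δ = 144.21°  ·
  (0,2): δ = 109.94°  ·
  (0,3): δ = 73.91°  ✓
  (0,4): δ = 38.99°  ✓
  (0,5): δ = 4.73°  ✓
  (0,6): δ = 50.56°  ✓
  (0,7): δ = 114.59°  ·
  (1,2): δ = 145.72°  ·
  (1,3): δ = 109.70°  ·
  (1,4): δ = 74.77°  ✓
  (1,5): δ = 40.52°  ✓
  (1,6): δ = 14.77°  ✓
  (1,7): δ = 78.80°  ·
  (2,3): δ = 143.98°  ·
  (2,4): δ = 109.05°  ·
  (2,5): δ = 74.79°  ✓
  (2,6): δ = 19.50°  ✓
  (2,7): δ = 44.53°  ✓
  (3,4): δ = 145.07°  ·
  (3,5): δ = 110.82°  ·
  (3,6): δ = 55.53°  ✓
  (3,7): δ = 8.50°  ✓
  (4,5): δ = 145.74°  ·
  (4,6): δ = 90.45°  ·
  (4,7): δ = 26.42°  ✓
  (5,6): δ = 124.71°  ·
  (5,7): δ = 60.68°  ✓
  (6,7): δ = 115.97°  ·
antipodal pairs: 14

count = 14; pairs: (0,3), (0,4), (0,5), (0,6), (1,4), (1,5), (1,6), (2,5), (2,6), (2,7), (3,6), (3,7), (4,7), (5,7)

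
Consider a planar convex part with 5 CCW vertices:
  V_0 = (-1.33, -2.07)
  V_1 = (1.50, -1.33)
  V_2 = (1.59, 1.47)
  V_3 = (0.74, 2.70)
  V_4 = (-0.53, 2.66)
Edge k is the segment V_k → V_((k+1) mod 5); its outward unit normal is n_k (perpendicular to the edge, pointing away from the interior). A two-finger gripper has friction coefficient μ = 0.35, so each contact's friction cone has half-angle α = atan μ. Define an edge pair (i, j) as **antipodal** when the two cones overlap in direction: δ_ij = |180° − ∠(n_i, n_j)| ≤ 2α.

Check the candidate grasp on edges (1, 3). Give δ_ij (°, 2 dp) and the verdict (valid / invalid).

δ = 86.35°, invalid

α = atan 0.35 = 19.29°;  2α = 38.58°
edge 1: e_1 = (+0.09, +2.80);  n_1 = (+0.9995, -0.0321)
edge 3: e_3 = (-1.27, -0.04);  n_3 = (-0.0315, +0.9995)
∠(n_1, n_3) = 93.65°
δ = |180° − 93.65°| = 86.35°
86.35° > 2α = 38.58°  →  invalid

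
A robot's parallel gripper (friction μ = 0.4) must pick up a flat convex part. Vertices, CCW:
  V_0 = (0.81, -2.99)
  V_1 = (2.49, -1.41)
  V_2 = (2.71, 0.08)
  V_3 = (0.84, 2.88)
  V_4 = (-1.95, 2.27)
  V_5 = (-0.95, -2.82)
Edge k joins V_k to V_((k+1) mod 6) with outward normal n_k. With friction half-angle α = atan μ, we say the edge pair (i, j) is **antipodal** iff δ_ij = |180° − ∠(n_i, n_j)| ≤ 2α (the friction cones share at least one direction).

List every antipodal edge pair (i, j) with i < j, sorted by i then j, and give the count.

count = 4; pairs: (0,3), (1,4), (2,4), (3,5)

α = atan 0.4 = 21.80°;  2α = 43.60°
n_0 = (+0.6851, -0.7285)
n_1 = (+0.9893, -0.1461)
n_2 = (+0.8316, +0.5554)
n_3 = (-0.2136, +0.9769)
n_4 = (-0.9812, -0.1928)
n_5 = (-0.0961, -0.9954)
  (0,1): δ = 141.64°  ·
  (0,2): δ = 99.51°  ·
  (0,3): δ = 30.91°  ✓
  (0,4): δ = 57.87°  ·
  (0,5): δ = 131.24°  ·
  (1,2): δ = 137.86°  ·
  (1,3): δ = 69.27°  ·
  (1,4): δ = 19.51°  ✓
  (1,5): δ = 92.88°  ·
  (2,3): δ = 111.40°  ·
  (2,4): δ = 22.62°  ✓
  (2,5): δ = 50.75°  ·
  (3,4): δ = 91.22°  ·
  (3,5): δ = 17.85°  ✓
  (4,5): δ = 106.63°  ·
antipodal pairs: 4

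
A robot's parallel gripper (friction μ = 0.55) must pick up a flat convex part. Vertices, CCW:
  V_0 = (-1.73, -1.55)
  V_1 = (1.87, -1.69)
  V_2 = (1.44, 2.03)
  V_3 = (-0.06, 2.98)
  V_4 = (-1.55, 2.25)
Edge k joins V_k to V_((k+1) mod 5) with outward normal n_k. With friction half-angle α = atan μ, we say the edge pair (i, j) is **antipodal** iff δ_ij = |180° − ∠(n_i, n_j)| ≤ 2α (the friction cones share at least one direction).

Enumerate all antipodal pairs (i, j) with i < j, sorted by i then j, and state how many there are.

count = 3; pairs: (0,2), (0,3), (1,4)

α = atan 0.55 = 28.81°;  2α = 57.62°
n_0 = (-0.0389, -0.9992)
n_1 = (+0.9934, +0.1148)
n_2 = (+0.5351, +0.8448)
n_3 = (-0.4400, +0.8980)
n_4 = (-0.9989, +0.0473)
  (0,1): δ = 81.18°  ·
  (0,2): δ = 30.12°  ✓
  (0,3): δ = 28.33°  ✓
  (0,4): δ = 89.52°  ·
  (1,2): δ = 128.94°  ·
  (1,3): δ = 70.49°  ·
  (1,4): δ = 9.31°  ✓
  (2,3): δ = 121.55°  ·
  (2,4): δ = 60.36°  ·
  (3,4): δ = 118.81°  ·
antipodal pairs: 3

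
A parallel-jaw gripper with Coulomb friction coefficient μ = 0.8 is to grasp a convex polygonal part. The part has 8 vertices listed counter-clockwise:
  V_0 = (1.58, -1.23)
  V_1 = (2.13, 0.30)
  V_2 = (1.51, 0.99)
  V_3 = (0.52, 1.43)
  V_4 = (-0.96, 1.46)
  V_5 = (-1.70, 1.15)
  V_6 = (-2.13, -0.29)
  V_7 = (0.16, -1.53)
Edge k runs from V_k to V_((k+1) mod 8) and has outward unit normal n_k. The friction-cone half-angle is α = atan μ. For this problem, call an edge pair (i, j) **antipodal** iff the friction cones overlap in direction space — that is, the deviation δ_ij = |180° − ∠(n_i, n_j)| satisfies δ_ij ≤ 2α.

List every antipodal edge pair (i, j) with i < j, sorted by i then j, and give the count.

α = atan 0.8 = 38.66°;  2α = 77.32°
n_0 = (+0.9410, -0.3383)
n_1 = (+0.7438, +0.6684)
n_2 = (+0.4061, +0.9138)
n_3 = (+0.0203, +0.9998)
n_4 = (-0.3864, +0.9223)
n_5 = (-0.9582, +0.2861)
n_6 = (-0.4762, -0.8794)
n_7 = (+0.2067, -0.9784)
  (0,1): δ = 118.29°  ·
  (0,2): δ = 94.19°  ·
  (0,3): δ = 71.39°  ✓
  (0,4): δ = 47.50°  ✓
  (0,5): δ = 3.15°  ✓
  (0,6): δ = 81.34°  ·
  (0,7): δ = 121.70°  ·
  (1,2): δ = 155.90°  ·
  (1,3): δ = 133.10°  ·
  (1,4): δ = 109.21°  ·
  (1,5): δ = 58.57°  ✓
  (1,6): δ = 19.62°  ✓
  (1,7): δ = 59.99°  ✓
  (2,3): δ = 157.20°  ·
  (2,4): δ = 133.31°  ·
  (2,5): δ = 82.66°  ·
  (2,6): δ = 4.47°  ✓
  (2,7): δ = 35.89°  ✓
  (3,4): δ = 156.11°  ·
  (3,5): δ = 105.46°  ·
  (3,6): δ = 27.27°  ✓
  (3,7): δ = 13.09°  ✓
  (4,5): δ = 129.36°  ·
  (4,6): δ = 51.16°  ✓
  (4,7): δ = 10.80°  ✓
  (5,6): δ = 101.81°  ·
  (5,7): δ = 61.44°  ✓
  (6,7): δ = 139.64°  ·
antipodal pairs: 13

count = 13; pairs: (0,3), (0,4), (0,5), (1,5), (1,6), (1,7), (2,6), (2,7), (3,6), (3,7), (4,6), (4,7), (5,7)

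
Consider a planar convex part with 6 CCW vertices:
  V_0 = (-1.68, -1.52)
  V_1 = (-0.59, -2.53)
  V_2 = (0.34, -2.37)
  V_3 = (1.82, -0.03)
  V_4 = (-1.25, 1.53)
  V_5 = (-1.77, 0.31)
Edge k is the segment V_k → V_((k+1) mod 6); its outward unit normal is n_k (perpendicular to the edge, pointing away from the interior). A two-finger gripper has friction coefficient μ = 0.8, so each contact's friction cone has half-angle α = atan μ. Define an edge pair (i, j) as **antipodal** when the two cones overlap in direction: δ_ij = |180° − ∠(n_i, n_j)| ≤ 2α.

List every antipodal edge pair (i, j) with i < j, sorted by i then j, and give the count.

count = 6; pairs: (0,3), (1,3), (1,4), (2,4), (2,5), (3,5)

α = atan 0.8 = 38.66°;  2α = 77.32°
n_0 = (-0.6797, -0.7335)
n_1 = (+0.1696, -0.9855)
n_2 = (+0.8451, -0.5345)
n_3 = (+0.4530, +0.8915)
n_4 = (-0.9199, +0.3921)
n_5 = (-0.9988, -0.0491)
  (0,1): δ = 127.42°  ·
  (0,2): δ = 79.49°  ·
  (0,3): δ = 15.88°  ✓
  (0,4): δ = 109.73°  ·
  (0,5): δ = 135.63°  ·
  (1,2): δ = 132.07°  ·
  (1,3): δ = 36.70°  ✓
  (1,4): δ = 57.15°  ✓
  (1,5): δ = 83.05°  ·
  (2,3): δ = 84.62°  ·
  (2,4): δ = 9.23°  ✓
  (2,5): δ = 35.13°  ✓
  (3,4): δ = 86.15°  ·
  (3,5): δ = 60.25°  ✓
  (4,5): δ = 154.10°  ·
antipodal pairs: 6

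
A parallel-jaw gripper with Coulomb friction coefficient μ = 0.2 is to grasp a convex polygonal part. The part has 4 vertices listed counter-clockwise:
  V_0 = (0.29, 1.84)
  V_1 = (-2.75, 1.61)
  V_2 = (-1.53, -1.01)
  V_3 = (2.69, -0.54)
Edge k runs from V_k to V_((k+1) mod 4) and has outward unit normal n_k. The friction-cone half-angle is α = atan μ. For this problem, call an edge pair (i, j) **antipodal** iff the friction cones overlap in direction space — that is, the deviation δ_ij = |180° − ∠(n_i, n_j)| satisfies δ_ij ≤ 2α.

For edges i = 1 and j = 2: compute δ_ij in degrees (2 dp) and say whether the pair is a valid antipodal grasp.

α = atan 0.2 = 11.31°;  2α = 22.62°
edge 1: e_1 = (+1.22, -2.62);  n_1 = (-0.9065, -0.4221)
edge 2: e_2 = (+4.22, +0.47);  n_2 = (+0.1107, -0.9939)
∠(n_1, n_2) = 71.39°
δ = |180° − 71.39°| = 108.61°
108.61° > 2α = 22.62°  →  invalid

δ = 108.61°, invalid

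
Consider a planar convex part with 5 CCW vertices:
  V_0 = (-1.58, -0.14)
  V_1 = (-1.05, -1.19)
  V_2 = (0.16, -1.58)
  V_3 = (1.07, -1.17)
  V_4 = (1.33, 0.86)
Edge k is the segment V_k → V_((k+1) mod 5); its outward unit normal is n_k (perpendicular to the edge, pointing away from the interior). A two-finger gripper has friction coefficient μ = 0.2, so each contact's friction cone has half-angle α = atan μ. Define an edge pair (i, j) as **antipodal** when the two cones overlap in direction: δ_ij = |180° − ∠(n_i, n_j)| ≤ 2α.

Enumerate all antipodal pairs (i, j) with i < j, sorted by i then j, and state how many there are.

count = 1; pairs: (2,4)

α = atan 0.2 = 11.31°;  2α = 22.62°
n_0 = (-0.8927, -0.4506)
n_1 = (-0.3068, -0.9518)
n_2 = (+0.4108, -0.9117)
n_3 = (+0.9919, -0.1270)
n_4 = (-0.3250, +0.9457)
  (0,1): δ = 134.65°  ·
  (0,2): δ = 92.53°  ·
  (0,3): δ = 34.08°  ·
  (0,4): δ = 82.18°  ·
  (1,2): δ = 137.88°  ·
  (1,3): δ = 79.43°  ·
  (1,4): δ = 36.83°  ·
  (2,3): δ = 121.55°  ·
  (2,4): δ = 5.29°  ✓
  (3,4): δ = 63.74°  ·
antipodal pairs: 1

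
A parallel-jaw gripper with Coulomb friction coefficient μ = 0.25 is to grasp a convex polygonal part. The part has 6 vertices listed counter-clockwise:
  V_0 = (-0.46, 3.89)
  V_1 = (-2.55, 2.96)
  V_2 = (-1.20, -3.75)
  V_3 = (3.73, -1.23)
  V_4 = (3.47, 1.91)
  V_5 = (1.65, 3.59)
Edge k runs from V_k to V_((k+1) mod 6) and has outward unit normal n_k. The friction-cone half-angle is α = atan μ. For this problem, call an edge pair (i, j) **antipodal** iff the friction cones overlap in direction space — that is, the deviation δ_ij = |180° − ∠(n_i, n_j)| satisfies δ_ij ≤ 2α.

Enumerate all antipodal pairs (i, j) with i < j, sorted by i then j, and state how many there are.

count = 2; pairs: (0,2), (1,3)

α = atan 0.25 = 14.04°;  2α = 28.07°
n_0 = (-0.4065, +0.9136)
n_1 = (-0.9804, -0.1972)
n_2 = (+0.4551, -0.8904)
n_3 = (+0.9966, +0.0825)
n_4 = (+0.6783, +0.7348)
n_5 = (+0.1408, +0.9900)
  (0,1): δ = 102.61°  ·
  (0,2): δ = 3.09°  ✓
  (0,3): δ = 70.75°  ·
  (0,4): δ = 113.30°  ·
  (0,5): δ = 147.92°  ·
  (1,2): δ = 74.30°  ·
  (1,3): δ = 6.64°  ✓
  (1,4): δ = 35.92°  ·
  (1,5): δ = 70.53°  ·
  (2,3): δ = 112.34°  ·
  (2,4): δ = 69.78°  ·
  (2,5): δ = 35.17°  ·
  (3,4): δ = 137.44°  ·
  (3,5): δ = 102.83°  ·
  (4,5): δ = 145.38°  ·
antipodal pairs: 2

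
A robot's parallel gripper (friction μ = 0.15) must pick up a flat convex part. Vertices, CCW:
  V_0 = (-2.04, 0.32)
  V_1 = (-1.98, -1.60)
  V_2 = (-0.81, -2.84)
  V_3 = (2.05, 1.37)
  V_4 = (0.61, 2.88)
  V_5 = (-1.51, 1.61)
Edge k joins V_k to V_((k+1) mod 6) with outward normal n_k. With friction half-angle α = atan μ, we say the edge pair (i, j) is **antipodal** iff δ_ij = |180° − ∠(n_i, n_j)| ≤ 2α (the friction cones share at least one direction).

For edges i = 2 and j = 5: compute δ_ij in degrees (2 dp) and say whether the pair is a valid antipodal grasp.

α = atan 0.15 = 8.53°;  2α = 17.06°
edge 2: e_2 = (+2.86, +4.21);  n_2 = (+0.8272, -0.5619)
edge 5: e_5 = (-0.53, -1.29);  n_5 = (-0.9250, +0.3800)
∠(n_2, n_5) = 168.15°
δ = |180° − 168.15°| = 11.85°
11.85° ≤ 2α = 17.06°  →  valid

δ = 11.85°, valid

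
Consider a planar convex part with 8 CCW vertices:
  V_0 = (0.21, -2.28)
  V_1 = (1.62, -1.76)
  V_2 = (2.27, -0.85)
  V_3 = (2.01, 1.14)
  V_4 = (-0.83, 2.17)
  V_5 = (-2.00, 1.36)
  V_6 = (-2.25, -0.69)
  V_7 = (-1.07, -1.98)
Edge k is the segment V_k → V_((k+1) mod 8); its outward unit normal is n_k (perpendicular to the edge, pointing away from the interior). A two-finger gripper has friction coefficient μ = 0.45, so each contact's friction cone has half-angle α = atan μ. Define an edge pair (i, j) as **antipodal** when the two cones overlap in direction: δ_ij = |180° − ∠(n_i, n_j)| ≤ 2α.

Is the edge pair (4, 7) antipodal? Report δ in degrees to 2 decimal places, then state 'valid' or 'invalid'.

δ = 47.89°, valid

α = atan 0.45 = 24.23°;  2α = 48.46°
edge 4: e_4 = (-1.17, -0.81);  n_4 = (-0.5692, +0.8222)
edge 7: e_7 = (+1.28, -0.30);  n_7 = (-0.2282, -0.9736)
∠(n_4, n_7) = 132.11°
δ = |180° − 132.11°| = 47.89°
47.89° ≤ 2α = 48.46°  →  valid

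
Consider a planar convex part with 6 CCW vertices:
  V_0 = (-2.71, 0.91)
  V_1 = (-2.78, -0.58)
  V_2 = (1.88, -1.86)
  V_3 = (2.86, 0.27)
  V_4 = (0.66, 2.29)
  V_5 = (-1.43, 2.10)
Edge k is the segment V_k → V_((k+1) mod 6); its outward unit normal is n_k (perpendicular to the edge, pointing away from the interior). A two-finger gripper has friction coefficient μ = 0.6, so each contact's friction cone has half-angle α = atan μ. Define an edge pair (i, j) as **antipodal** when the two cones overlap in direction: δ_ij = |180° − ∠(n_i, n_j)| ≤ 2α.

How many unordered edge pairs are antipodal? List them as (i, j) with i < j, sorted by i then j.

α = atan 0.6 = 30.96°;  2α = 61.93°
n_0 = (-0.9989, +0.0469)
n_1 = (-0.2649, -0.9643)
n_2 = (+0.9085, -0.4180)
n_3 = (+0.6763, +0.7366)
n_4 = (-0.0905, +0.9959)
n_5 = (-0.6809, +0.7324)
  (0,1): δ = 102.67°  ·
  (0,2): δ = 22.02°  ✓
  (0,3): δ = 50.13°  ✓
  (0,4): δ = 97.88°  ·
  (0,5): δ = 135.60°  ·
  (1,2): δ = 99.35°  ·
  (1,3): δ = 27.20°  ✓
  (1,4): δ = 20.55°  ✓
  (1,5): δ = 58.27°  ✓
  (2,3): δ = 107.85°  ·
  (2,4): δ = 60.10°  ✓
  (2,5): δ = 22.38°  ✓
  (3,4): δ = 132.25°  ·
  (3,5): δ = 94.53°  ·
  (4,5): δ = 142.28°  ·
antipodal pairs: 7

count = 7; pairs: (0,2), (0,3), (1,3), (1,4), (1,5), (2,4), (2,5)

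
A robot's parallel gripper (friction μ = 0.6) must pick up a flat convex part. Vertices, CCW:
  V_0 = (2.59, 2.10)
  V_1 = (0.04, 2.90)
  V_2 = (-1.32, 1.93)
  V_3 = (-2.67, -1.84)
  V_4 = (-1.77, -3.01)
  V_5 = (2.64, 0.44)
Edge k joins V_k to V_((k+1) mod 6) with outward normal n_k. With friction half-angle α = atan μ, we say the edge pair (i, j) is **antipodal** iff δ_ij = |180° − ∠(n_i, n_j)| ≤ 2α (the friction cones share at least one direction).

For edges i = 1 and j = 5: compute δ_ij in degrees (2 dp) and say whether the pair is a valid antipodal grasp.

δ = 56.23°, valid

α = atan 0.6 = 30.96°;  2α = 61.93°
edge 1: e_1 = (-1.36, -0.97);  n_1 = (-0.5807, +0.8141)
edge 5: e_5 = (-0.05, +1.66);  n_5 = (+0.9995, +0.0301)
∠(n_1, n_5) = 123.77°
δ = |180° − 123.77°| = 56.23°
56.23° ≤ 2α = 61.93°  →  valid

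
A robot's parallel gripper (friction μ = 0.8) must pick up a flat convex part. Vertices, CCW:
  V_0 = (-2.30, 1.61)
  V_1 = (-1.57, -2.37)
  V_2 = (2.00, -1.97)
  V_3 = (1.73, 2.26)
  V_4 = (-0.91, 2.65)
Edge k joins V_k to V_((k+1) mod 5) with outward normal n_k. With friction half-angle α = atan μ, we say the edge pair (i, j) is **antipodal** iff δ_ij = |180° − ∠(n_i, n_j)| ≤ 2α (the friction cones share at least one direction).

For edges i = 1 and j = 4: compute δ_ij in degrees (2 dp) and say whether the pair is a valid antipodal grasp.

α = atan 0.8 = 38.66°;  2α = 77.32°
edge 1: e_1 = (+3.57, +0.40);  n_1 = (+0.1113, -0.9938)
edge 4: e_4 = (-1.39, -1.04);  n_4 = (-0.5991, +0.8007)
∠(n_1, n_4) = 149.59°
δ = |180° − 149.59°| = 30.41°
30.41° ≤ 2α = 77.32°  →  valid

δ = 30.41°, valid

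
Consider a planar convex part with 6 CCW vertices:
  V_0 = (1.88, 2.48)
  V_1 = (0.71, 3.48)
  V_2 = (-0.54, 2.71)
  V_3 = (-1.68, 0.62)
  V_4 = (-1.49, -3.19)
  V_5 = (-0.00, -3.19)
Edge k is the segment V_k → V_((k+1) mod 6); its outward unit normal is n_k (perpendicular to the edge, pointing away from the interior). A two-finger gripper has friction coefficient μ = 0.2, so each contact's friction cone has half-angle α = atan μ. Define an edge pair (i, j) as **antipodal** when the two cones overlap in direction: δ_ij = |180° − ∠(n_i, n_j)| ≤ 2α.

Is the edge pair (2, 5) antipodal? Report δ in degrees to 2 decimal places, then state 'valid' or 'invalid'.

α = atan 0.2 = 11.31°;  2α = 22.62°
edge 2: e_2 = (-1.14, -2.09);  n_2 = (-0.8779, +0.4789)
edge 5: e_5 = (+1.88, +5.67);  n_5 = (+0.9492, -0.3147)
∠(n_2, n_5) = 169.73°
δ = |180° − 169.73°| = 10.27°
10.27° ≤ 2α = 22.62°  →  valid

δ = 10.27°, valid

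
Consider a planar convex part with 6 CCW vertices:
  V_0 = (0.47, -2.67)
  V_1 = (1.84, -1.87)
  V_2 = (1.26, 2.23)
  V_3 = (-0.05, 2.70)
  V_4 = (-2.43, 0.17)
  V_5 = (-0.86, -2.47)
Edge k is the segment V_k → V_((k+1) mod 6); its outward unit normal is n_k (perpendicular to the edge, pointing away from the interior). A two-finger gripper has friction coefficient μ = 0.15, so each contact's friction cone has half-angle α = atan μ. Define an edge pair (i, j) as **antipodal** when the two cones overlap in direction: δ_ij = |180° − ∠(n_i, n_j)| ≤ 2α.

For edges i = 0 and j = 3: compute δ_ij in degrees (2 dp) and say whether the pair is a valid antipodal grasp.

δ = 16.47°, valid

α = atan 0.15 = 8.53°;  2α = 17.06°
edge 0: e_0 = (+1.37, +0.80);  n_0 = (+0.5043, -0.8636)
edge 3: e_3 = (-2.38, -2.53);  n_3 = (-0.7284, +0.6852)
∠(n_0, n_3) = 163.53°
δ = |180° − 163.53°| = 16.47°
16.47° ≤ 2α = 17.06°  →  valid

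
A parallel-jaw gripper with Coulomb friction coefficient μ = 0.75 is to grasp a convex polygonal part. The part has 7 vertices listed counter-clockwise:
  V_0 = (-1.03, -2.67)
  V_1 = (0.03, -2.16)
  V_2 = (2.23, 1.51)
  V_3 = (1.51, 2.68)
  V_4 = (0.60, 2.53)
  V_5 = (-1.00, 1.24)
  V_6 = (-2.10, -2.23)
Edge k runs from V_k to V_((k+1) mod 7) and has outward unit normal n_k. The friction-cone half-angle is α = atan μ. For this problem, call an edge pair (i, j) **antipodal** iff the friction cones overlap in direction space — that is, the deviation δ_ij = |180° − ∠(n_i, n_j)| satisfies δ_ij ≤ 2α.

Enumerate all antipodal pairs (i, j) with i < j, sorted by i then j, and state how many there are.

α = atan 0.75 = 36.87°;  2α = 73.74°
n_0 = (+0.4336, -0.9011)
n_1 = (+0.8577, -0.5142)
n_2 = (+0.8517, +0.5241)
n_3 = (-0.1626, +0.9867)
n_4 = (-0.6277, +0.7785)
n_5 = (-0.9532, +0.3022)
n_6 = (-0.3803, -0.9249)
  (0,1): δ = 146.63°  ·
  (0,2): δ = 84.09°  ·
  (0,3): δ = 16.33°  ✓
  (0,4): δ = 13.18°  ✓
  (0,5): δ = 46.72°  ✓
  (0,6): δ = 131.95°  ·
  (1,2): δ = 117.45°  ·
  (1,3): δ = 49.70°  ✓
  (1,4): δ = 20.18°  ✓
  (1,5): δ = 13.35°  ✓
  (1,6): δ = 98.59°  ·
  (2,3): δ = 112.25°  ·
  (2,4): δ = 82.73°  ·
  (2,5): δ = 49.20°  ✓
  (2,6): δ = 36.04°  ✓
  (3,4): δ = 150.48°  ·
  (3,5): δ = 116.95°  ·
  (3,6): δ = 31.71°  ✓
  (4,5): δ = 146.47°  ·
  (4,6): δ = 61.23°  ✓
  (5,6): δ = 94.76°  ·
antipodal pairs: 10

count = 10; pairs: (0,3), (0,4), (0,5), (1,3), (1,4), (1,5), (2,5), (2,6), (3,6), (4,6)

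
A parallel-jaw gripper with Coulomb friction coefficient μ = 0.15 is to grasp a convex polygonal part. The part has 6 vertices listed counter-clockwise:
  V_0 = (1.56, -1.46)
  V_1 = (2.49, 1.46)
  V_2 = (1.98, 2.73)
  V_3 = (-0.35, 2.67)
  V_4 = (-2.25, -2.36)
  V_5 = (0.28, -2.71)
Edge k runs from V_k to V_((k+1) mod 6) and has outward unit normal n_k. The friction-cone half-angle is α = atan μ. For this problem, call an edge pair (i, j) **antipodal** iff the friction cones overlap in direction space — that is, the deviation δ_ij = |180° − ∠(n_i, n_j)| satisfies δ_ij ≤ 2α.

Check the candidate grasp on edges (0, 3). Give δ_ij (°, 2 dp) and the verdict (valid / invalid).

δ = 3.03°, valid

α = atan 0.15 = 8.53°;  2α = 17.06°
edge 0: e_0 = (+0.93, +2.92);  n_0 = (+0.9528, -0.3035)
edge 3: e_3 = (-1.90, -5.03);  n_3 = (-0.9355, +0.3534)
∠(n_0, n_3) = 176.97°
δ = |180° − 176.97°| = 3.03°
3.03° ≤ 2α = 17.06°  →  valid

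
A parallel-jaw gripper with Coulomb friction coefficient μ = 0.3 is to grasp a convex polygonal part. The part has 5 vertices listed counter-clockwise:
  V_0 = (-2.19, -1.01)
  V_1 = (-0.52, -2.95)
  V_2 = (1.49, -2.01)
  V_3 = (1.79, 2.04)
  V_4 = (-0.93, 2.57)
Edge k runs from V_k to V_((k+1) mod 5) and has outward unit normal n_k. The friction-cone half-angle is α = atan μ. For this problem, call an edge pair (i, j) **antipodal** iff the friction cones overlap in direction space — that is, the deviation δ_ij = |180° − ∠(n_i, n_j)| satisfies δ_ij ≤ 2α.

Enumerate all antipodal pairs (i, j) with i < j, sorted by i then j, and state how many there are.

count = 1; pairs: (2,4)

α = atan 0.3 = 16.70°;  2α = 33.40°
n_0 = (-0.7579, -0.6524)
n_1 = (+0.4236, -0.9058)
n_2 = (+0.9973, -0.0739)
n_3 = (+0.1913, +0.9815)
n_4 = (-0.9433, +0.3320)
  (0,1): δ = 105.66°  ·
  (0,2): δ = 44.96°  ·
  (0,3): δ = 38.25°  ·
  (0,4): δ = 119.89°  ·
  (1,2): δ = 119.30°  ·
  (1,3): δ = 36.09°  ·
  (1,4): δ = 45.55°  ·
  (2,3): δ = 96.79°  ·
  (2,4): δ = 15.15°  ✓
  (3,4): δ = 98.36°  ·
antipodal pairs: 1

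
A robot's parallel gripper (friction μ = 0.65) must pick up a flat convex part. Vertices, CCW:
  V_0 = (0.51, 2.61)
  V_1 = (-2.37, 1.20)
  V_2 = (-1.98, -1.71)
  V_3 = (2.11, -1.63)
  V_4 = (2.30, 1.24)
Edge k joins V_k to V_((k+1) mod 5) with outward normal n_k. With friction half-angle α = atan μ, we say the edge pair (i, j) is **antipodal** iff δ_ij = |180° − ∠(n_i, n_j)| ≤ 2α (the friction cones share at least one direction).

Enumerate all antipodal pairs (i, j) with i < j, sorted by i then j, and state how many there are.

α = atan 0.65 = 33.02°;  2α = 66.05°
n_0 = (-0.4397, +0.8981)
n_1 = (-0.9911, -0.1328)
n_2 = (+0.0196, -0.9998)
n_3 = (+0.9978, -0.0661)
n_4 = (+0.6078, +0.7941)
  (0,1): δ = 108.45°  ·
  (0,2): δ = 24.97°  ✓
  (0,3): δ = 60.13°  ✓
  (0,4): δ = 116.49°  ·
  (1,2): δ = 96.51°  ·
  (1,3): δ = 11.42°  ✓
  (1,4): δ = 44.94°  ✓
  (2,3): δ = 94.91°  ·
  (2,4): δ = 38.55°  ✓
  (3,4): δ = 123.64°  ·
antipodal pairs: 5

count = 5; pairs: (0,2), (0,3), (1,3), (1,4), (2,4)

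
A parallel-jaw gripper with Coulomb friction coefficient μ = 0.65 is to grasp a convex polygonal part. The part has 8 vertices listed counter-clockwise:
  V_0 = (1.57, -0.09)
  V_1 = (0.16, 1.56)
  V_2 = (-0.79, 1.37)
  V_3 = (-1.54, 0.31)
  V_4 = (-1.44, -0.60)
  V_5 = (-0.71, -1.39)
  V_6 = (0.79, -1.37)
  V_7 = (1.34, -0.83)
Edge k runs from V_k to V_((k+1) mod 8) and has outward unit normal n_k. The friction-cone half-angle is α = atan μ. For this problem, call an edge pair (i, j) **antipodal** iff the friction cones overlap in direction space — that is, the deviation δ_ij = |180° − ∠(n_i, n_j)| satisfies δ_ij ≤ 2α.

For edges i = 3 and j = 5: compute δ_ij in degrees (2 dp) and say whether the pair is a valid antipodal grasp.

δ = 95.51°, invalid

α = atan 0.65 = 33.02°;  2α = 66.05°
edge 3: e_3 = (+0.10, -0.91);  n_3 = (-0.9940, -0.1092)
edge 5: e_5 = (+1.50, +0.02);  n_5 = (+0.0133, -0.9999)
∠(n_3, n_5) = 84.49°
δ = |180° − 84.49°| = 95.51°
95.51° > 2α = 66.05°  →  invalid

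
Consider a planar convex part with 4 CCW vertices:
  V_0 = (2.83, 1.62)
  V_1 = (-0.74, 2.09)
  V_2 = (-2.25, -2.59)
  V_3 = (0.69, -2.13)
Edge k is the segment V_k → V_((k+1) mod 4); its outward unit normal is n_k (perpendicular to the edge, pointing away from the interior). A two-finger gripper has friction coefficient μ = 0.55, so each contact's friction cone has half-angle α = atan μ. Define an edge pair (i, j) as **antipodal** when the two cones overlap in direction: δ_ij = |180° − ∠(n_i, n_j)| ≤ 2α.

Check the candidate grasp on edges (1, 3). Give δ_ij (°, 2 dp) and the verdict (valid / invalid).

α = atan 0.55 = 28.81°;  2α = 57.62°
edge 1: e_1 = (-1.51, -4.68);  n_1 = (-0.9517, +0.3071)
edge 3: e_3 = (+2.14, +3.75);  n_3 = (+0.8685, -0.4956)
∠(n_1, n_3) = 168.17°
δ = |180° − 168.17°| = 11.83°
11.83° ≤ 2α = 57.62°  →  valid

δ = 11.83°, valid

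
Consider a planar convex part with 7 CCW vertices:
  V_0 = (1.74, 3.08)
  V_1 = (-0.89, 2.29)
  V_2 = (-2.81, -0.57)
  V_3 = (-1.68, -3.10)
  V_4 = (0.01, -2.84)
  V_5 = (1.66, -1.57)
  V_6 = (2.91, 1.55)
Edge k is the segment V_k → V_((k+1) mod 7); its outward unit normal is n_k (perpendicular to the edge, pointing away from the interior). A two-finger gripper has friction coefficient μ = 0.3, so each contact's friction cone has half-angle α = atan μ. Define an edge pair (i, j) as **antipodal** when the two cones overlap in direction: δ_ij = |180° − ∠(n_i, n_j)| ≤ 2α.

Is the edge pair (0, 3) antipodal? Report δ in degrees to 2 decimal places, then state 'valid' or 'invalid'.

δ = 7.97°, valid

α = atan 0.3 = 16.70°;  2α = 33.40°
edge 0: e_0 = (-2.63, -0.79);  n_0 = (-0.2877, +0.9577)
edge 3: e_3 = (+1.69, +0.26);  n_3 = (+0.1521, -0.9884)
∠(n_0, n_3) = 172.03°
δ = |180° − 172.03°| = 7.97°
7.97° ≤ 2α = 33.40°  →  valid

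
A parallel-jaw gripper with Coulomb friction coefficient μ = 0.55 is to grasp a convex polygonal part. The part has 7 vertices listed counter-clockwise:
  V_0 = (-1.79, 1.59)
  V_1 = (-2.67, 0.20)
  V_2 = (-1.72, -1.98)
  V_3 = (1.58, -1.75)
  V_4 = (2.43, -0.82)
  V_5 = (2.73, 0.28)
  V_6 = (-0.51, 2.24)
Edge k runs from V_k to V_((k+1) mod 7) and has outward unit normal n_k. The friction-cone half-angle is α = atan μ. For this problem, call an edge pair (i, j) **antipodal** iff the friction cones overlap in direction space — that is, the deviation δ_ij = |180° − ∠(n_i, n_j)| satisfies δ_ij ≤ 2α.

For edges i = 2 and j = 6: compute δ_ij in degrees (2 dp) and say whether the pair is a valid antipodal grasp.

α = atan 0.55 = 28.81°;  2α = 57.62°
edge 2: e_2 = (+3.30, +0.23);  n_2 = (+0.0695, -0.9976)
edge 6: e_6 = (-1.28, -0.65);  n_6 = (-0.4528, +0.8916)
∠(n_2, n_6) = 157.06°
δ = |180° − 157.06°| = 22.94°
22.94° ≤ 2α = 57.62°  →  valid

δ = 22.94°, valid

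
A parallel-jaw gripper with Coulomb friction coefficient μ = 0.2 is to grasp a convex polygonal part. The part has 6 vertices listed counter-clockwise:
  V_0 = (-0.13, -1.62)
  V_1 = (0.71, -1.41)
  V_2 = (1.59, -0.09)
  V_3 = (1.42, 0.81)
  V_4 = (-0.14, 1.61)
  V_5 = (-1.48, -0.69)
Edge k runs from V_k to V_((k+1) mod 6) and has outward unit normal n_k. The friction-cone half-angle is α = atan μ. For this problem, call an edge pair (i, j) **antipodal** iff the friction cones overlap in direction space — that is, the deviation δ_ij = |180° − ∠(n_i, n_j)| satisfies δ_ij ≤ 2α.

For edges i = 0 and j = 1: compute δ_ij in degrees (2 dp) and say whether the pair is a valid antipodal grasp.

α = atan 0.2 = 11.31°;  2α = 22.62°
edge 0: e_0 = (+0.84, +0.21);  n_0 = (+0.2425, -0.9701)
edge 1: e_1 = (+0.88, +1.32);  n_1 = (+0.8321, -0.5547)
∠(n_0, n_1) = 42.27°
δ = |180° − 42.27°| = 137.73°
137.73° > 2α = 22.62°  →  invalid

δ = 137.73°, invalid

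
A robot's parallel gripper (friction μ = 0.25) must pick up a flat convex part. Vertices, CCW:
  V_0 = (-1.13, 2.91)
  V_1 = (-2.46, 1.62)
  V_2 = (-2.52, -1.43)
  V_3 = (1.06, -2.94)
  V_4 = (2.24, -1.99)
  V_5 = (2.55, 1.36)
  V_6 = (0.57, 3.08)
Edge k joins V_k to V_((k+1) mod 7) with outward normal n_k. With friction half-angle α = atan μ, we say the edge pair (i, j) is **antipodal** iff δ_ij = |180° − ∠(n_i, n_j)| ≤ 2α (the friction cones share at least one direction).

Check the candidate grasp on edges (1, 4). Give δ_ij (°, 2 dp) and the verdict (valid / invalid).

δ = 4.16°, valid

α = atan 0.25 = 14.04°;  2α = 28.07°
edge 1: e_1 = (-0.06, -3.05);  n_1 = (-0.9998, +0.0197)
edge 4: e_4 = (+0.31, +3.35);  n_4 = (+0.9957, -0.0921)
∠(n_1, n_4) = 175.84°
δ = |180° − 175.84°| = 4.16°
4.16° ≤ 2α = 28.07°  →  valid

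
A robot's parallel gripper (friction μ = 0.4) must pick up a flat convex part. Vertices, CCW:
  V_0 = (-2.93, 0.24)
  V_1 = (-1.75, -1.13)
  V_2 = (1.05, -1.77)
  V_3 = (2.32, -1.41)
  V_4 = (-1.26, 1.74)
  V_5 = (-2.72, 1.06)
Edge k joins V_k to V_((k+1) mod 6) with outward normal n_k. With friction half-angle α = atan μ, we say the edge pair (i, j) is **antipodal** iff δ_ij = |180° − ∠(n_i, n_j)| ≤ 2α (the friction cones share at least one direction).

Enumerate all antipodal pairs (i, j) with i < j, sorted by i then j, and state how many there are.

count = 4; pairs: (0,3), (1,3), (1,4), (2,4)

α = atan 0.4 = 21.80°;  2α = 43.60°
n_0 = (-0.7577, -0.6526)
n_1 = (-0.2228, -0.9749)
n_2 = (+0.2727, -0.9621)
n_3 = (+0.6606, +0.7508)
n_4 = (-0.4222, +0.9065)
n_5 = (-0.9687, +0.2481)
  (0,1): δ = 143.61°  ·
  (0,2): δ = 114.91°  ·
  (0,3): δ = 7.92°  ✓
  (0,4): δ = 74.24°  ·
  (0,5): δ = 124.90°  ·
  (1,2): δ = 151.30°  ·
  (1,3): δ = 28.47°  ✓
  (1,4): δ = 37.85°  ✓
  (1,5): δ = 88.51°  ·
  (2,3): δ = 57.17°  ·
  (2,4): δ = 9.15°  ✓
  (2,5): δ = 59.81°  ·
  (3,4): δ = 113.68°  ·
  (3,5): δ = 63.02°  ·
  (4,5): δ = 129.34°  ·
antipodal pairs: 4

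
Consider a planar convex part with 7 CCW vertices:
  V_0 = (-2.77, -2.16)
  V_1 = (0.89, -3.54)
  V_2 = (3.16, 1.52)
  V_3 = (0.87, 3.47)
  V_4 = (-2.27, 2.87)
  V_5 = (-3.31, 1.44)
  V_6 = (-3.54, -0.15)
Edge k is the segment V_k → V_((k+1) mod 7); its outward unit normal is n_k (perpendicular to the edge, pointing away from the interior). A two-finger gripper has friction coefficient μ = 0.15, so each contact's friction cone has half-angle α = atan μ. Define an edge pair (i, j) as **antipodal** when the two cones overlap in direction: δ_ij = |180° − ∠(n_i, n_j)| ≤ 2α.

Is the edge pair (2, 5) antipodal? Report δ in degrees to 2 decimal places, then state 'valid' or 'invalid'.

α = atan 0.15 = 8.53°;  2α = 17.06°
edge 2: e_2 = (-2.29, +1.95);  n_2 = (+0.6483, +0.7614)
edge 5: e_5 = (-0.23, -1.59);  n_5 = (-0.9897, +0.1432)
∠(n_2, n_5) = 122.18°
δ = |180° − 122.18°| = 57.82°
57.82° > 2α = 17.06°  →  invalid

δ = 57.82°, invalid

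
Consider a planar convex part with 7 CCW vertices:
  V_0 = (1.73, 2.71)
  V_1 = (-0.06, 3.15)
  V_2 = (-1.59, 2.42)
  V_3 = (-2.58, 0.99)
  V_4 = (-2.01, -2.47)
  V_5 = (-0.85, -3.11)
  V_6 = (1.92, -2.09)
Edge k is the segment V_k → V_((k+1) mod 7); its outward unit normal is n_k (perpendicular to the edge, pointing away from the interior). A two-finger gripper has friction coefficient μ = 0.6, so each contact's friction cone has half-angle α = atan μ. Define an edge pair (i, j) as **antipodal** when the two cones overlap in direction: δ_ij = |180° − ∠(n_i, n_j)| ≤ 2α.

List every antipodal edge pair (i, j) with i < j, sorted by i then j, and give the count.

α = atan 0.6 = 30.96°;  2α = 61.93°
n_0 = (+0.2387, +0.9711)
n_1 = (-0.4306, +0.9025)
n_2 = (-0.8222, +0.5692)
n_3 = (-0.9867, -0.1625)
n_4 = (-0.4831, -0.8756)
n_5 = (+0.3455, -0.9384)
n_6 = (+0.9992, +0.0396)
  (0,1): δ = 140.68°  ·
  (0,2): δ = 110.89°  ·
  (0,3): δ = 66.84°  ·
  (0,4): δ = 15.08°  ✓
  (0,5): δ = 34.03°  ✓
  (0,6): δ = 106.08°  ·
  (1,2): δ = 150.20°  ·
  (1,3): δ = 106.15°  ·
  (1,4): δ = 54.39°  ✓
  (1,5): δ = 5.29°  ✓
  (1,6): δ = 66.76°  ·
  (2,3): δ = 135.95°  ·
  (2,4): δ = 84.19°  ·
  (2,5): δ = 35.09°  ✓
  (2,6): δ = 36.96°  ✓
  (3,4): δ = 128.24°  ·
  (3,5): δ = 79.14°  ·
  (3,6): δ = 7.09°  ✓
  (4,5): δ = 130.90°  ·
  (4,6): δ = 58.85°  ✓
  (5,6): δ = 107.95°  ·
antipodal pairs: 8

count = 8; pairs: (0,4), (0,5), (1,4), (1,5), (2,5), (2,6), (3,6), (4,6)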